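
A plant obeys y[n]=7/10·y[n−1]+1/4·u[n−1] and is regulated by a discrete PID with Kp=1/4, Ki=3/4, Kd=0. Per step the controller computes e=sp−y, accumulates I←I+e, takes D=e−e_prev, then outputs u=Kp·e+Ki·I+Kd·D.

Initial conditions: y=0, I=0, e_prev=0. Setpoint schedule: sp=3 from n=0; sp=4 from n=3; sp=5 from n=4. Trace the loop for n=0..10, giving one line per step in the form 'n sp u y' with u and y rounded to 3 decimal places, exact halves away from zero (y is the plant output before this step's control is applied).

0 3 3.000 0.000
1 3 4.500 0.750
2 3 5.288 1.650
3 4 6.473 2.477
4 5 7.740 3.352
5 5 8.047 4.282
6 5 7.858 5.009
7 5 7.390 5.471
8 5 6.831 5.677
9 5 6.318 5.682
10 5 5.932 5.557

(exact arithmetic carried between steps; '≈' marks a value shown rounded to 6 d.p. or computed from one; I and e_prev carry over from the previous line; the table rounds u and y to 3 d.p., halves away from zero)
n=0: y=0, sp=3, e=sp−y=3; I=3, D=e−e_prev=3; u=1/4·3+3/4·3+0·3=3; next y=7/10·0+1/4·3=0.75
n=1: y=0.75, sp=3, e=sp−y=2.25; I=5.25, D=e−e_prev=-0.75; u=1/4·2.25+3/4·5.25+0·(-0.75)=4.5; next y=7/10·0.75+1/4·4.5=1.65
n=2: y=1.65, sp=3, e=sp−y=1.35; I=6.6, D=e−e_prev=-0.9; u=1/4·1.35+3/4·6.6+0·(-0.9)=5.2875; next y=7/10·1.65+1/4·5.2875=2.476875
n=3: y=2.476875, sp=4, e=sp−y=1.523125; I=8.123125, D=e−e_prev=0.173125; u=1/4·1.523125+3/4·8.123125+0·0.173125=6.473125; next y=7/10·2.476875+1/4·6.473125≈3.352094
n=4: y≈3.352094, sp=5, e=sp−y≈1.647906; I≈9.771031, D=e−e_prev≈0.124781; u=1/4·1.647906+3/4·9.771031+0·0.124781≈7.74025; next y=7/10·3.352094+1/4·7.74025≈4.281528
n=5: y≈4.281528, sp=5, e=sp−y≈0.718472; I≈10.489503, D=e−e_prev≈-0.929434; u=1/4·0.718472+3/4·10.489503+0·(-0.929434)≈8.046745; next y=7/10·4.281528+1/4·8.046745≈5.008756
n=6: y≈5.008756, sp=5, e=sp−y≈-0.008756; I≈10.480747, D=e−e_prev≈-0.727228; u=1/4·(-0.008756)+3/4·10.480747+0·(-0.727228)≈7.858371; next y=7/10·5.008756+1/4·7.858371≈5.470722
n=7: y≈5.470722, sp=5, e=sp−y≈-0.470722; I≈10.010025, D=e−e_prev≈-0.461966; u=1/4·(-0.470722)+3/4·10.010025+0·(-0.461966)≈7.389838; next y=7/10·5.470722+1/4·7.389838≈5.676965
n=8: y≈5.676965, sp=5, e=sp−y≈-0.676965; I≈9.333060, D=e−e_prev≈-0.206243; u=1/4·(-0.676965)+3/4·9.333060+0·(-0.206243)≈6.830554; next y=7/10·5.676965+1/4·6.830554≈5.681514
n=9: y≈5.681514, sp=5, e=sp−y≈-0.681514; I≈8.651546, D=e−e_prev≈-0.004549; u=1/4·(-0.681514)+3/4·8.651546+0·(-0.004549)≈6.318281; next y=7/10·5.681514+1/4·6.318281≈5.556630
n=10: y≈5.556630, sp=5, e=sp−y≈-0.556630; I≈8.094916, D=e−e_prev≈0.124884; u=1/4·(-0.556630)+3/4·8.094916+0·0.124884≈5.932030; next y=7/10·5.556630+1/4·5.932030≈5.372648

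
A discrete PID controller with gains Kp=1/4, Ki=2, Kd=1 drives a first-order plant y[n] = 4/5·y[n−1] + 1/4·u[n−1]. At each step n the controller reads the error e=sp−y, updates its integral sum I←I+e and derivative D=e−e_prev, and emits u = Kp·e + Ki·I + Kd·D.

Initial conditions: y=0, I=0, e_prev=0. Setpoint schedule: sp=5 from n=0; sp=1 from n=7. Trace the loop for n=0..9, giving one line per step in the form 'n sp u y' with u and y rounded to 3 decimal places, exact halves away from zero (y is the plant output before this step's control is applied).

(exact arithmetic carried between steps; '≈' marks a value shown rounded to 6 d.p. or computed from one; I and e_prev carry over from the previous line; the table rounds u and y to 3 d.p., halves away from zero)
n=0: y=0, sp=5, e=sp−y=5; I=5, D=e−e_prev=5; u=1/4·5+2·5+1·5=16.25; next y=4/5·0+1/4·16.25=4.0625
n=1: y=4.0625, sp=5, e=sp−y=0.9375; I=5.9375, D=e−e_prev=-4.0625; u=1/4·0.9375+2·5.9375+1·(-4.0625)=8.046875; next y=4/5·4.0625+1/4·8.046875≈5.261719
n=2: y≈5.261719, sp=5, e=sp−y≈-0.261719; I≈5.675781, D=e−e_prev≈-1.199219; u=1/4·(-0.261719)+2·5.675781+1·(-1.199219)≈10.086914; next y=4/5·5.261719+1/4·10.086914≈6.731104
n=3: y≈6.731104, sp=5, e=sp−y≈-1.731104; I≈3.944678, D=e−e_prev≈-1.469385; u=1/4·(-1.731104)+2·3.944678+1·(-1.469385)≈5.987195; next y=4/5·6.731104+1/4·5.987195≈6.881682
n=4: y≈6.881682, sp=5, e=sp−y≈-1.881682; I≈2.062996, D=e−e_prev≈-0.150578; u=1/4·(-1.881682)+2·2.062996+1·(-0.150578)≈3.504994; next y=4/5·6.881682+1/4·3.504994≈6.381594
n=5: y≈6.381594, sp=5, e=sp−y≈-1.381594; I≈0.681402, D=e−e_prev≈0.500088; u=1/4·(-1.381594)+2·0.681402+1·0.500088≈1.517494; next y=4/5·6.381594+1/4·1.517494≈5.484649
n=6: y≈5.484649, sp=5, e=sp−y≈-0.484649; I≈0.196754, D=e−e_prev≈0.896945; u=1/4·(-0.484649)+2·0.196754+1·0.896945≈1.169291; next y=4/5·5.484649+1/4·1.169291≈4.680042
n=7: y≈4.680042, sp=1, e=sp−y≈-3.680042; I≈-3.483288, D=e−e_prev≈-3.195393; u=1/4·(-3.680042)+2·(-3.483288)+1·(-3.195393)≈-11.081979; next y=4/5·4.680042+1/4·(-11.081979)≈0.973539
n=8: y≈0.973539, sp=1, e=sp−y≈0.026461; I≈-3.456826, D=e−e_prev≈3.706503; u=1/4·0.026461+2·(-3.456826)+1·3.706503≈-3.200534; next y=4/5·0.973539+1/4·(-3.200534)≈-0.021303
n=9: y≈-0.021303, sp=1, e=sp−y≈1.021303; I≈-2.435524, D=e−e_prev≈0.994841; u=1/4·1.021303+2·(-2.435524)+1·0.994841≈-3.620880; next y=4/5·(-0.021303)+1/4·(-3.620880)≈-0.922262

0 5 16.250 0.000
1 5 8.047 4.063
2 5 10.087 5.262
3 5 5.987 6.731
4 5 3.505 6.882
5 5 1.517 6.382
6 5 1.169 5.485
7 1 -11.082 4.680
8 1 -3.201 0.974
9 1 -3.621 -0.021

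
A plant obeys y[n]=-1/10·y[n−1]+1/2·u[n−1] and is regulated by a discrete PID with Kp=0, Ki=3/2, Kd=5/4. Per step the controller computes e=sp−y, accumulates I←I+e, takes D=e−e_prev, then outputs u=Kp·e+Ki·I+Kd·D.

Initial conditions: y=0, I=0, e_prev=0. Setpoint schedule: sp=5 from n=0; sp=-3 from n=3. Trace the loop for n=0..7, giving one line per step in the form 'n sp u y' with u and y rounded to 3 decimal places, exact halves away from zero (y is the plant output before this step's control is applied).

(exact arithmetic carried between steps; '≈' marks a value shown rounded to 6 d.p. or computed from one; I and e_prev carry over from the previous line; the table rounds u and y to 3 d.p., halves away from zero)
n=0: y=0, sp=5, e=sp−y=5; I=5, D=e−e_prev=5; u=0·5+3/2·5+5/4·5=13.75; next y=-1/10·0+1/2·13.75=6.875
n=1: y=6.875, sp=5, e=sp−y=-1.875; I=3.125, D=e−e_prev=-6.875; u=0·(-1.875)+3/2·3.125+5/4·(-6.875)=-3.90625; next y=-1/10·6.875+1/2·(-3.90625)=-2.640625
n=2: y=-2.640625, sp=5, e=sp−y=7.640625; I=10.765625, D=e−e_prev=9.515625; u=0·7.640625+3/2·10.765625+5/4·9.515625≈28.042969; next y=-1/10·(-2.640625)+1/2·28.042969≈14.285547
n=3: y≈14.285547, sp=-3, e=sp−y≈-17.285547; I≈-6.519922, D=e−e_prev≈-24.926172; u=0·(-17.285547)+3/2·(-6.519922)+5/4·(-24.926172)≈-40.937598; next y=-1/10·14.285547+1/2·(-40.937598)≈-21.897354
n=4: y≈-21.897354, sp=-3, e=sp−y≈18.897354; I≈12.377432, D=e−e_prev≈36.182900; u=0·18.897354+3/2·12.377432+5/4·36.182900≈63.794773; next y=-1/10·(-21.897354)+1/2·63.794773≈34.087122
n=5: y≈34.087122, sp=-3, e=sp−y≈-37.087122; I≈-24.709690, D=e−e_prev≈-55.984475; u=0·(-37.087122)+3/2·(-24.709690)+5/4·(-55.984475)≈-107.045129; next y=-1/10·34.087122+1/2·(-107.045129)≈-56.931277
n=6: y≈-56.931277, sp=-3, e=sp−y≈53.931277; I≈29.221587, D=e−e_prev≈91.018399; u=0·53.931277+3/2·29.221587+5/4·91.018399≈157.605379; next y=-1/10·(-56.931277)+1/2·157.605379≈84.495817
n=7: y≈84.495817, sp=-3, e=sp−y≈-87.495817; I≈-58.274230, D=e−e_prev≈-141.427094; u=0·(-87.495817)+3/2·(-58.274230)+5/4·(-141.427094)≈-264.195213; next y=-1/10·84.495817+1/2·(-264.195213)≈-140.547188

0 5 13.750 0.000
1 5 -3.906 6.875
2 5 28.043 -2.641
3 -3 -40.938 14.286
4 -3 63.795 -21.897
5 -3 -107.045 34.087
6 -3 157.605 -56.931
7 -3 -264.195 84.496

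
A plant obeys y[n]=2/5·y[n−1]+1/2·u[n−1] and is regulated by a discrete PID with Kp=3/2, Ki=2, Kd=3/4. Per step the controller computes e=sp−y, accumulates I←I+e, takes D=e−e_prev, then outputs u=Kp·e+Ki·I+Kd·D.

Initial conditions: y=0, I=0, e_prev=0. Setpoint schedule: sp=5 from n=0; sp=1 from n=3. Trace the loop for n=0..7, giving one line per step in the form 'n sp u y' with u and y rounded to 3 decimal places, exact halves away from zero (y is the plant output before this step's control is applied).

(exact arithmetic carried between steps; '≈' marks a value shown rounded to 6 d.p. or computed from one; I and e_prev carry over from the previous line; the table rounds u and y to 3 d.p., halves away from zero)
n=0: y=0, sp=5, e=sp−y=5; I=5, D=e−e_prev=5; u=3/2·5+2·5+3/4·5=21.25; next y=2/5·0+1/2·21.25=10.625
n=1: y=10.625, sp=5, e=sp−y=-5.625; I=-0.625, D=e−e_prev=-10.625; u=3/2·(-5.625)+2·(-0.625)+3/4·(-10.625)=-17.65625; next y=2/5·10.625+1/2·(-17.65625)=-4.578125
n=2: y=-4.578125, sp=5, e=sp−y=9.578125; I=8.953125, D=e−e_prev=15.203125; u=3/2·9.578125+2·8.953125+3/4·15.203125≈43.675781; next y=2/5·(-4.578125)+1/2·43.675781≈20.006641
n=3: y≈20.006641, sp=1, e=sp−y≈-19.006641; I≈-10.053516, D=e−e_prev≈-28.584766; u=3/2·(-19.006641)+2·(-10.053516)+3/4·(-28.584766)≈-70.055566; next y=2/5·20.006641+1/2·(-70.055566)≈-27.025127
n=4: y≈-27.025127, sp=1, e=sp−y≈28.025127; I≈17.971611, D=e−e_prev≈47.031768; u=3/2·28.025127+2·17.971611+3/4·47.031768≈113.254739; next y=2/5·(-27.025127)+1/2·113.254739≈45.817319
n=5: y≈45.817319, sp=1, e=sp−y≈-44.817319; I≈-26.845707, D=e−e_prev≈-72.842446; u=3/2·(-44.817319)+2·(-26.845707)+3/4·(-72.842446)≈-175.549227; next y=2/5·45.817319+1/2·(-175.549227)≈-69.447686
n=6: y≈-69.447686, sp=1, e=sp−y≈70.447686; I≈43.601979, D=e−e_prev≈115.265004; u=3/2·70.447686+2·43.601979+3/4·115.265004≈279.324239; next y=2/5·(-69.447686)+1/2·279.324239≈111.883045
n=7: y≈111.883045, sp=1, e=sp−y≈-110.883045; I≈-67.281067, D=e−e_prev≈-181.330731; u=3/2·(-110.883045)+2·(-67.281067)+3/4·(-181.330731)≈-436.884750; next y=2/5·111.883045+1/2·(-436.884750)≈-173.689157

0 5 21.250 0.000
1 5 -17.656 10.625
2 5 43.676 -4.578
3 1 -70.056 20.007
4 1 113.255 -27.025
5 1 -175.549 45.817
6 1 279.324 -69.448
7 1 -436.885 111.883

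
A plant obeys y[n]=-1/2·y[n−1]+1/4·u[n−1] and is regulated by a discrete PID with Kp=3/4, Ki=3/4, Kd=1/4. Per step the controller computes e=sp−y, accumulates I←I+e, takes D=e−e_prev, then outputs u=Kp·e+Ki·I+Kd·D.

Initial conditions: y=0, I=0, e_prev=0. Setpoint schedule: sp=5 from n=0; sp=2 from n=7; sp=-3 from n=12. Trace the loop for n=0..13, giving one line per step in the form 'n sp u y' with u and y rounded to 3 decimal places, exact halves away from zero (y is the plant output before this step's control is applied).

(exact arithmetic carried between steps; '≈' marks a value shown rounded to 6 d.p. or computed from one; I and e_prev carry over from the previous line; the table rounds u and y to 3 d.p., halves away from zero)
n=0: y=0, sp=5, e=sp−y=5; I=5, D=e−e_prev=5; u=3/4·5+3/4·5+1/4·5=8.75; next y=-1/2·0+1/4·8.75=2.1875
n=1: y=2.1875, sp=5, e=sp−y=2.8125; I=7.8125, D=e−e_prev=-2.1875; u=3/4·2.8125+3/4·7.8125+1/4·(-2.1875)=7.421875; next y=-1/2·2.1875+1/4·7.421875≈0.761719
n=2: y≈0.761719, sp=5, e=sp−y≈4.238281; I≈12.050781, D=e−e_prev≈1.425781; u=3/4·4.238281+3/4·12.050781+1/4·1.425781≈12.573242; next y=-1/2·0.761719+1/4·12.573242≈2.762451
n=3: y≈2.762451, sp=5, e=sp−y≈2.237549; I≈14.288330, D=e−e_prev≈-2.000732; u=3/4·2.237549+3/4·14.288330+1/4·(-2.000732)≈11.894226; next y=-1/2·2.762451+1/4·11.894226≈1.592331
n=4: y≈1.592331, sp=5, e=sp−y≈3.407669; I≈17.695999, D=e−e_prev≈1.170120; u=3/4·3.407669+3/4·17.695999+1/4·1.170120≈16.120281; next y=-1/2·1.592331+1/4·16.120281≈3.233905
n=5: y≈3.233905, sp=5, e=sp−y≈1.766095; I≈19.462094, D=e−e_prev≈-1.641574; u=3/4·1.766095+3/4·19.462094+1/4·(-1.641574)≈15.510749; next y=-1/2·3.233905+1/4·15.510749≈2.260735
n=6: y≈2.260735, sp=5, e=sp−y≈2.739265; I≈22.201360, D=e−e_prev≈0.973170; u=3/4·2.739265+3/4·22.201360+1/4·0.973170≈18.948761; next y=-1/2·2.260735+1/4·18.948761≈3.606823
n=7: y≈3.606823, sp=2, e=sp−y≈-1.606823; I≈20.594537, D=e−e_prev≈-4.346088; u=3/4·(-1.606823)+3/4·20.594537+1/4·(-4.346088)≈13.154263; next y=-1/2·3.606823+1/4·13.154263≈1.485154
n=8: y≈1.485154, sp=2, e=sp−y≈0.514846; I≈21.109382, D=e−e_prev≈2.121669; u=3/4·0.514846+3/4·21.109382+1/4·2.121669≈16.748588; next y=-1/2·1.485154+1/4·16.748588≈3.444570
n=9: y≈3.444570, sp=2, e=sp−y≈-1.444570; I≈19.664812, D=e−e_prev≈-1.959415; u=3/4·(-1.444570)+3/4·19.664812+1/4·(-1.959415)≈13.175328; next y=-1/2·3.444570+1/4·13.175328≈1.571547
n=10: y≈1.571547, sp=2, e=sp−y≈0.428453; I≈20.093265, D=e−e_prev≈1.873023; u=3/4·0.428453+3/4·20.093265+1/4·1.873023≈15.859544; next y=-1/2·1.571547+1/4·15.859544≈3.179113
n=11: y≈3.179113, sp=2, e=sp−y≈-1.179113; I≈18.914153, D=e−e_prev≈-1.607565; u=3/4·(-1.179113)+3/4·18.914153+1/4·(-1.607565)≈12.899389; next y=-1/2·3.179113+1/4·12.899389≈1.635291
n=12: y≈1.635291, sp=-3, e=sp−y≈-4.635291; I≈14.278862, D=e−e_prev≈-3.456178; u=3/4·(-4.635291)+3/4·14.278862+1/4·(-3.456178)≈6.368634; next y=-1/2·1.635291+1/4·6.368634≈0.774513
n=13: y≈0.774513, sp=-3, e=sp−y≈-3.774513; I≈10.504349, D=e−e_prev≈0.860778; u=3/4·(-3.774513)+3/4·10.504349+1/4·0.860778≈5.262572; next y=-1/2·0.774513+1/4·5.262572≈0.928386

0 5 8.750 0.000
1 5 7.422 2.188
2 5 12.573 0.762
3 5 11.894 2.762
4 5 16.120 1.592
5 5 15.511 3.234
6 5 18.949 2.261
7 2 13.154 3.607
8 2 16.749 1.485
9 2 13.175 3.445
10 2 15.860 1.572
11 2 12.899 3.179
12 -3 6.369 1.635
13 -3 5.263 0.775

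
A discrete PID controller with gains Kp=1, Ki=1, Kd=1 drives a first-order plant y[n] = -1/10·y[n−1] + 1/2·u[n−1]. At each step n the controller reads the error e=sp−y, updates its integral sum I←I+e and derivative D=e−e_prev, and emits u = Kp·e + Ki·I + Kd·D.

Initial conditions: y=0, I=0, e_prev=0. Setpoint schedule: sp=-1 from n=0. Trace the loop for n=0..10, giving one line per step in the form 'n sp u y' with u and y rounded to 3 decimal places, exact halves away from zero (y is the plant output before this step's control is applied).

(exact arithmetic carried between steps; '≈' marks a value shown rounded to 6 d.p. or computed from one; I and e_prev carry over from the previous line; the table rounds u and y to 3 d.p., halves away from zero)
n=0: y=0, sp=-1, e=sp−y=-1; I=-1, D=e−e_prev=-1; u=1·(-1)+1·(-1)+1·(-1)=-3; next y=-1/10·0+1/2·(-3)=-1.5
n=1: y=-1.5, sp=-1, e=sp−y=0.5; I=-0.5, D=e−e_prev=1.5; u=1·0.5+1·(-0.5)+1·1.5=1.5; next y=-1/10·(-1.5)+1/2·1.5=0.9
n=2: y=0.9, sp=-1, e=sp−y=-1.9; I=-2.4, D=e−e_prev=-2.4; u=1·(-1.9)+1·(-2.4)+1·(-2.4)=-6.7; next y=-1/10·0.9+1/2·(-6.7)=-3.44
n=3: y=-3.44, sp=-1, e=sp−y=2.44; I=0.04, D=e−e_prev=4.34; u=1·2.44+1·0.04+1·4.34=6.82; next y=-1/10·(-3.44)+1/2·6.82=3.754
n=4: y=3.754, sp=-1, e=sp−y=-4.754; I=-4.714, D=e−e_prev=-7.194; u=1·(-4.754)+1·(-4.714)+1·(-7.194)=-16.662; next y=-1/10·3.754+1/2·(-16.662)=-8.7064
n=5: y=-8.7064, sp=-1, e=sp−y=7.7064; I=2.9924, D=e−e_prev=12.4604; u=1·7.7064+1·2.9924+1·12.4604=23.1592; next y=-1/10·(-8.7064)+1/2·23.1592=12.45024
n=6: y=12.45024, sp=-1, e=sp−y=-13.45024; I=-10.45784, D=e−e_prev=-21.15664; u=1·(-13.45024)+1·(-10.45784)+1·(-21.15664)=-45.06472; next y=-1/10·12.45024+1/2·(-45.06472)=-23.777384
n=7: y=-23.777384, sp=-1, e=sp−y=22.777384; I=12.319544, D=e−e_prev=36.227624; u=1·22.777384+1·12.319544+1·36.227624=71.324552; next y=-1/10·(-23.777384)+1/2·71.324552≈38.040014
n=8: y≈38.040014, sp=-1, e=sp−y≈-39.040014; I≈-26.720470, D=e−e_prev≈-61.817398; u=1·(-39.040014)+1·(-26.720470)+1·(-61.817398)≈-127.577883; next y=-1/10·38.040014+1/2·(-127.577883)≈-67.592943
n=9: y≈-67.592943, sp=-1, e=sp−y≈66.592943; I≈39.872473, D=e−e_prev≈105.632957; u=1·66.592943+1·39.872473+1·105.632957≈212.098373; next y=-1/10·(-67.592943)+1/2·212.098373≈112.808481
n=10: y≈112.808481, sp=-1, e=sp−y≈-113.808481; I≈-73.936008, D=e−e_prev≈-180.401424; u=1·(-113.808481)+1·(-73.936008)+1·(-180.401424)≈-368.145913; next y=-1/10·112.808481+1/2·(-368.145913)≈-195.353805

0 -1 -3.000 0.000
1 -1 1.500 -1.500
2 -1 -6.700 0.900
3 -1 6.820 -3.440
4 -1 -16.662 3.754
5 -1 23.159 -8.706
6 -1 -45.065 12.450
7 -1 71.325 -23.777
8 -1 -127.578 38.040
9 -1 212.098 -67.593
10 -1 -368.146 112.808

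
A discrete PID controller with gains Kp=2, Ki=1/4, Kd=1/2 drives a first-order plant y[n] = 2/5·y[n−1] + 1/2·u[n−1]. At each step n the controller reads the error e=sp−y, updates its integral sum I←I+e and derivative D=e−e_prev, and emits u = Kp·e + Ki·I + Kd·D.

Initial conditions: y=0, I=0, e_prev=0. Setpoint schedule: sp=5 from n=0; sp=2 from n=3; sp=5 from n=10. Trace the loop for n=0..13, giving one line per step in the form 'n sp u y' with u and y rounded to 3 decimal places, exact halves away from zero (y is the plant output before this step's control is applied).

0 5 13.750 0.000
1 5 -6.406 6.875
2 5 16.715 -0.453
3 2 -17.567 8.176
4 2 24.349 -5.513
5 2 -23.193 9.969
6 2 30.895 -7.609
7 2 -30.527 12.404
8 2 39.320 -10.302
9 2 -40.021 15.539
10 5 58.433 -13.795
11 5 -56.142 23.699
12 5 74.228 -18.592
13 5 -73.759 29.678

(exact arithmetic carried between steps; '≈' marks a value shown rounded to 6 d.p. or computed from one; I and e_prev carry over from the previous line; the table rounds u and y to 3 d.p., halves away from zero)
n=0: y=0, sp=5, e=sp−y=5; I=5, D=e−e_prev=5; u=2·5+1/4·5+1/2·5=13.75; next y=2/5·0+1/2·13.75=6.875
n=1: y=6.875, sp=5, e=sp−y=-1.875; I=3.125, D=e−e_prev=-6.875; u=2·(-1.875)+1/4·3.125+1/2·(-6.875)=-6.40625; next y=2/5·6.875+1/2·(-6.40625)=-0.453125
n=2: y=-0.453125, sp=5, e=sp−y=5.453125; I=8.578125, D=e−e_prev=7.328125; u=2·5.453125+1/4·8.578125+1/2·7.328125≈16.714844; next y=2/5·(-0.453125)+1/2·16.714844≈8.176172
n=3: y≈8.176172, sp=2, e=sp−y≈-6.176172; I≈2.401953, D=e−e_prev≈-11.629297; u=2·(-6.176172)+1/4·2.401953+1/2·(-11.629297)≈-17.566504; next y=2/5·8.176172+1/2·(-17.566504)≈-5.512783
n=4: y≈-5.512783, sp=2, e=sp−y≈7.512783; I≈9.914736, D=e−e_prev≈13.688955; u=2·7.512783+1/4·9.914736+1/2·13.688955≈24.348728; next y=2/5·(-5.512783)+1/2·24.348728≈9.969251
n=5: y≈9.969251, sp=2, e=sp−y≈-7.969251; I≈1.945486, D=e−e_prev≈-15.482034; u=2·(-7.969251)+1/4·1.945486+1/2·(-15.482034)≈-23.193147; next y=2/5·9.969251+1/2·(-23.193147)≈-7.608873
n=6: y≈-7.608873, sp=2, e=sp−y≈9.608873; I≈11.554359, D=e−e_prev≈17.578124; u=2·9.608873+1/4·11.554359+1/2·17.578124≈30.895398; next y=2/5·(-7.608873)+1/2·30.895398≈12.404150
n=7: y≈12.404150, sp=2, e=sp−y≈-10.404150; I≈1.150209, D=e−e_prev≈-20.013023; u=2·(-10.404150)+1/4·1.150209+1/2·(-20.013023)≈-30.527259; next y=2/5·12.404150+1/2·(-30.527259)≈-10.301969
n=8: y≈-10.301969, sp=2, e=sp−y≈12.301969; I≈13.452179, D=e−e_prev≈22.706119; u=2·12.301969+1/4·13.452179+1/2·22.706119≈39.320043; next y=2/5·(-10.301969)+1/2·39.320043≈15.539234
n=9: y≈15.539234, sp=2, e=sp−y≈-13.539234; I≈-0.087055, D=e−e_prev≈-25.841203; u=2·(-13.539234)+1/4·(-0.087055)+1/2·(-25.841203)≈-40.020833; next y=2/5·15.539234+1/2·(-40.020833)≈-13.794723
n=10: y≈-13.794723, sp=5, e=sp−y≈18.794723; I≈18.707668, D=e−e_prev≈32.333957; u=2·18.794723+1/4·18.707668+1/2·32.333957≈58.433341; next y=2/5·(-13.794723)+1/2·58.433341≈23.698781
n=11: y≈23.698781, sp=5, e=sp−y≈-18.698781; I≈0.008886, D=e−e_prev≈-37.493505; u=2·(-18.698781)+1/4·0.008886+1/2·(-37.493505)≈-56.142094; next y=2/5·23.698781+1/2·(-56.142094)≈-18.591534
n=12: y≈-18.591534, sp=5, e=sp−y≈23.591534; I≈23.600420, D=e−e_prev≈42.290316; u=2·23.591534+1/4·23.600420+1/2·42.290316≈74.228332; next y=2/5·(-18.591534)+1/2·74.228332≈29.677552
n=13: y≈29.677552, sp=5, e=sp−y≈-24.677552; I≈-1.077132, D=e−e_prev≈-48.269086; u=2·(-24.677552)+1/4·(-1.077132)+1/2·(-48.269086)≈-73.758930; next y=2/5·29.677552+1/2·(-73.758930)≈-25.008444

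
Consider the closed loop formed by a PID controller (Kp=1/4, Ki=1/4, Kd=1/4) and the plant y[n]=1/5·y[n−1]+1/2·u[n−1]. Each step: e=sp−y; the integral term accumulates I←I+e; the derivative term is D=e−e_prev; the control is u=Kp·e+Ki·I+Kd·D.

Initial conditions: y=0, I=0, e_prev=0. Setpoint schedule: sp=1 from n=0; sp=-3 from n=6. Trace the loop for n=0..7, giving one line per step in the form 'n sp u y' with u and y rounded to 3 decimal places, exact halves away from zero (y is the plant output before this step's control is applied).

0 1 0.750 0.000
1 1 0.469 0.375
2 1 0.768 0.309
3 1 0.822 0.446
4 1 0.954 0.500
5 1 1.035 0.577
6 -3 -1.882 0.633
7 -3 -0.691 -0.815

(exact arithmetic carried between steps; '≈' marks a value shown rounded to 6 d.p. or computed from one; I and e_prev carry over from the previous line; the table rounds u and y to 3 d.p., halves away from zero)
n=0: y=0, sp=1, e=sp−y=1; I=1, D=e−e_prev=1; u=1/4·1+1/4·1+1/4·1=0.75; next y=1/5·0+1/2·0.75=0.375
n=1: y=0.375, sp=1, e=sp−y=0.625; I=1.625, D=e−e_prev=-0.375; u=1/4·0.625+1/4·1.625+1/4·(-0.375)=0.46875; next y=1/5·0.375+1/2·0.46875=0.309375
n=2: y=0.309375, sp=1, e=sp−y=0.690625; I=2.315625, D=e−e_prev=0.065625; u=1/4·0.690625+1/4·2.315625+1/4·0.065625≈0.767969; next y=1/5·0.309375+1/2·0.767969≈0.445859
n=3: y≈0.445859, sp=1, e=sp−y≈0.554141; I≈2.869766, D=e−e_prev≈-0.136484; u=1/4·0.554141+1/4·2.869766+1/4·(-0.136484)≈0.821855; next y=1/5·0.445859+1/2·0.821855≈0.500100
n=4: y≈0.500100, sp=1, e=sp−y≈0.499900; I≈3.369666, D=e−e_prev≈-0.054240; u=1/4·0.499900+1/4·3.369666+1/4·(-0.054240)≈0.953832; next y=1/5·0.500100+1/2·0.953832≈0.576936
n=5: y≈0.576936, sp=1, e=sp−y≈0.423064; I≈3.792730, D=e−e_prev≈-0.076836; u=1/4·0.423064+1/4·3.792730+1/4·(-0.076836)≈1.034740; next y=1/5·0.576936+1/2·1.034740≈0.632757
n=6: y≈0.632757, sp=-3, e=sp−y≈-3.632757; I≈0.159973, D=e−e_prev≈-4.055821; u=1/4·(-3.632757)+1/4·0.159973+1/4·(-4.055821)≈-1.882151; next y=1/5·0.632757+1/2·(-1.882151)≈-0.814524
n=7: y≈-0.814524, sp=-3, e=sp−y≈-2.185476; I≈-2.025502, D=e−e_prev≈1.447281; u=1/4·(-2.185476)+1/4·(-2.025502)+1/4·1.447281≈-0.690924; next y=1/5·(-0.814524)+1/2·(-0.690924)≈-0.508367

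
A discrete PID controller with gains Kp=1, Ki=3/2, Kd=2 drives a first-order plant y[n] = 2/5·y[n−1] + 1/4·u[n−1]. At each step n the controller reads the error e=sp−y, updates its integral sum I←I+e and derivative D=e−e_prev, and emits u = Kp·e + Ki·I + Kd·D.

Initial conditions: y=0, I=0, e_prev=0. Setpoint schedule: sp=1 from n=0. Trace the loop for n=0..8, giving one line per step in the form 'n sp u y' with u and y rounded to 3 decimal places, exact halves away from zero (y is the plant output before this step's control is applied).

(exact arithmetic carried between steps; '≈' marks a value shown rounded to 6 d.p. or computed from one; I and e_prev carry over from the previous line; the table rounds u and y to 3 d.p., halves away from zero)
n=0: y=0, sp=1, e=sp−y=1; I=1, D=e−e_prev=1; u=1·1+3/2·1+2·1=4.5; next y=2/5·0+1/4·4.5=1.125
n=1: y=1.125, sp=1, e=sp−y=-0.125; I=0.875, D=e−e_prev=-1.125; u=1·(-0.125)+3/2·0.875+2·(-1.125)=-1.0625; next y=2/5·1.125+1/4·(-1.0625)=0.184375
n=2: y=0.184375, sp=1, e=sp−y=0.815625; I=1.690625, D=e−e_prev=0.940625; u=1·0.815625+3/2·1.690625+2·0.940625≈5.232813; next y=2/5·0.184375+1/4·5.232813≈1.381953
n=3: y≈1.381953, sp=1, e=sp−y≈-0.381953; I≈1.308672, D=e−e_prev≈-1.197578; u=1·(-0.381953)+3/2·1.308672+2·(-1.197578)≈-0.814102; next y=2/5·1.381953+1/4·(-0.814102)≈0.349256
n=4: y≈0.349256, sp=1, e=sp−y≈0.650744; I≈1.959416, D=e−e_prev≈1.032697; u=1·0.650744+3/2·1.959416+2·1.032697≈5.655263; next y=2/5·0.349256+1/4·5.655263≈1.553518
n=5: y≈1.553518, sp=1, e=sp−y≈-0.553518; I≈1.405898, D=e−e_prev≈-1.204262; u=1·(-0.553518)+3/2·1.405898+2·(-1.204262)≈-0.853195; next y=2/5·1.553518+1/4·(-0.853195)≈0.408108
n=6: y≈0.408108, sp=1, e=sp−y≈0.591892; I≈1.997790, D=e−e_prev≈1.145410; u=1·0.591892+3/2·1.997790+2·1.145410≈5.879395; next y=2/5·0.408108+1/4·5.879395≈1.633092
n=7: y≈1.633092, sp=1, e=sp−y≈-0.633092; I≈1.364697, D=e−e_prev≈-1.224984; u=1·(-0.633092)+3/2·1.364697+2·(-1.224984)≈-1.036014; next y=2/5·1.633092+1/4·(-1.036014)≈0.394233
n=8: y≈0.394233, sp=1, e=sp−y≈0.605767; I≈1.970464, D=e−e_prev≈1.238859; u=1·0.605767+3/2·1.970464+2·1.238859≈6.039180; next y=2/5·0.394233+1/4·6.039180≈1.667488

0 1 4.500 0.000
1 1 -1.063 1.125
2 1 5.233 0.184
3 1 -0.814 1.382
4 1 5.655 0.349
5 1 -0.853 1.554
6 1 5.879 0.408
7 1 -1.036 1.633
8 1 6.039 0.394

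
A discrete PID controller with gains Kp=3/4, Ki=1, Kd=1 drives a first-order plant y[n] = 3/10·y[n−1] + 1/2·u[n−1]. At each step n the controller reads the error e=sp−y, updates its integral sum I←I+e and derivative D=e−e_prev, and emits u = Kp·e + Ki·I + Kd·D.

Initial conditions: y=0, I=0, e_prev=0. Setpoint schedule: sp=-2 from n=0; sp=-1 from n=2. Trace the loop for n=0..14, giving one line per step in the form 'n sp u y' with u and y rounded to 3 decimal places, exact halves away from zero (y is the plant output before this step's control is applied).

(exact arithmetic carried between steps; '≈' marks a value shown rounded to 6 d.p. or computed from one; I and e_prev carry over from the previous line; the table rounds u and y to 3 d.p., halves away from zero)
n=0: y=0, sp=-2, e=sp−y=-2; I=-2, D=e−e_prev=-2; u=3/4·(-2)+1·(-2)+1·(-2)=-5.5; next y=3/10·0+1/2·(-5.5)=-2.75
n=1: y=-2.75, sp=-2, e=sp−y=0.75; I=-1.25, D=e−e_prev=2.75; u=3/4·0.75+1·(-1.25)+1·2.75=2.0625; next y=3/10·(-2.75)+1/2·2.0625=0.20625
n=2: y=0.20625, sp=-1, e=sp−y=-1.20625; I=-2.45625, D=e−e_prev=-1.95625; u=3/4·(-1.20625)+1·(-2.45625)+1·(-1.95625)≈-5.317188; next y=3/10·0.20625+1/2·(-5.317188)≈-2.596719
n=3: y≈-2.596719, sp=-1, e=sp−y≈1.596719; I≈-0.859531, D=e−e_prev≈2.802969; u=3/4·1.596719+1·(-0.859531)+1·2.802969≈3.140977; next y=3/10·(-2.596719)+1/2·3.140977≈0.791473
n=4: y≈0.791473, sp=-1, e=sp−y≈-1.791473; I≈-2.651004, D=e−e_prev≈-3.388191; u=3/4·(-1.791473)+1·(-2.651004)+1·(-3.388191)≈-7.382800; next y=3/10·0.791473+1/2·(-7.382800)≈-3.453958
n=5: y≈-3.453958, sp=-1, e=sp−y≈2.453958; I≈-0.197046, D=e−e_prev≈4.245431; u=3/4·2.453958+1·(-0.197046)+1·4.245431≈5.888854; next y=3/10·(-3.453958)+1/2·5.888854≈1.908239
n=6: y≈1.908239, sp=-1, e=sp−y≈-2.908239; I≈-3.105285, D=e−e_prev≈-5.362197; u=3/4·(-2.908239)+1·(-3.105285)+1·(-5.362197)≈-10.648662; next y=3/10·1.908239+1/2·(-10.648662)≈-4.751859
n=7: y≈-4.751859, sp=-1, e=sp−y≈3.751859; I≈0.646574, D=e−e_prev≈6.660099; u=3/4·3.751859+1·0.646574+1·6.660099≈10.120567; next y=3/10·(-4.751859)+1/2·10.120567≈3.634726
n=8: y≈3.634726, sp=-1, e=sp−y≈-4.634726; I≈-3.988152, D=e−e_prev≈-8.386585; u=3/4·(-4.634726)+1·(-3.988152)+1·(-8.386585)≈-15.850781; next y=3/10·3.634726+1/2·(-15.850781)≈-6.834973
n=9: y≈-6.834973, sp=-1, e=sp−y≈5.834973; I≈1.846821, D=e−e_prev≈10.469699; u=3/4·5.834973+1·1.846821+1·10.469699≈16.692749; next y=3/10·(-6.834973)+1/2·16.692749≈6.295883
n=10: y≈6.295883, sp=-1, e=sp−y≈-7.295883; I≈-5.449062, D=e−e_prev≈-13.130856; u=3/4·(-7.295883)+1·(-5.449062)+1·(-13.130856)≈-24.051829; next y=3/10·6.295883+1/2·(-24.051829)≈-10.137150
n=11: y≈-10.137150, sp=-1, e=sp−y≈9.137150; I≈3.688088, D=e−e_prev≈16.433033; u=3/4·9.137150+1·3.688088+1·16.433033≈26.973983; next y=3/10·(-10.137150)+1/2·26.973983≈10.445847
n=12: y≈10.445847, sp=-1, e=sp−y≈-11.445847; I≈-7.757758, D=e−e_prev≈-20.582996; u=3/4·(-11.445847)+1·(-7.757758)+1·(-20.582996)≈-36.925140; next y=3/10·10.445847+1/2·(-36.925140)≈-15.328816
n=13: y≈-15.328816, sp=-1, e=sp−y≈14.328816; I≈6.571058, D=e−e_prev≈25.774663; u=3/4·14.328816+1·6.571058+1·25.774663≈43.092332; next y=3/10·(-15.328816)+1/2·43.092332≈16.947521
n=14: y≈16.947521, sp=-1, e=sp−y≈-17.947521; I≈-11.376464, D=e−e_prev≈-32.276337; u=3/4·(-17.947521)+1·(-11.376464)+1·(-32.276337)≈-57.113442; next y=3/10·16.947521+1/2·(-57.113442)≈-23.472465

0 -2 -5.500 0.000
1 -2 2.063 -2.750
2 -1 -5.317 0.206
3 -1 3.141 -2.597
4 -1 -7.383 0.791
5 -1 5.889 -3.454
6 -1 -10.649 1.908
7 -1 10.121 -4.752
8 -1 -15.851 3.635
9 -1 16.693 -6.835
10 -1 -24.052 6.296
11 -1 26.974 -10.137
12 -1 -36.925 10.446
13 -1 43.092 -15.329
14 -1 -57.113 16.948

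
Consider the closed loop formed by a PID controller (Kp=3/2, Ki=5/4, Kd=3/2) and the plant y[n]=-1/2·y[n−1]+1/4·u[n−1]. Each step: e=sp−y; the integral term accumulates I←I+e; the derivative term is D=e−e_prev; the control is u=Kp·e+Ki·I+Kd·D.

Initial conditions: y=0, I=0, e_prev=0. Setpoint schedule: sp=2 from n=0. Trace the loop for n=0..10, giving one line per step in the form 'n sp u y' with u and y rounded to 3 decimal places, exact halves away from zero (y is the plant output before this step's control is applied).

(exact arithmetic carried between steps; '≈' marks a value shown rounded to 6 d.p. or computed from one; I and e_prev carry over from the previous line; the table rounds u and y to 3 d.p., halves away from zero)
n=0: y=0, sp=2, e=sp−y=2; I=2, D=e−e_prev=2; u=3/2·2+5/4·2+3/2·2=8.5; next y=-1/2·0+1/4·8.5=2.125
n=1: y=2.125, sp=2, e=sp−y=-0.125; I=1.875, D=e−e_prev=-2.125; u=3/2·(-0.125)+5/4·1.875+3/2·(-2.125)=-1.03125; next y=-1/2·2.125+1/4·(-1.03125)≈-1.320313
n=2: y≈-1.320313, sp=2, e=sp−y≈3.320313; I≈5.195313, D=e−e_prev≈3.445313; u=3/2·3.320313+5/4·5.195313+3/2·3.445313≈16.642578; next y=-1/2·(-1.320313)+1/4·16.642578≈4.820801
n=3: y≈4.820801, sp=2, e=sp−y≈-2.820801; I≈2.374512, D=e−e_prev≈-6.141113; u=3/2·(-2.820801)+5/4·2.374512+3/2·(-6.141113)≈-10.474731; next y=-1/2·4.820801+1/4·(-10.474731)≈-5.029083
n=4: y≈-5.029083, sp=2, e=sp−y≈7.029083; I≈9.403595, D=e−e_prev≈9.849884; u=3/2·7.029083+5/4·9.403595+3/2·9.849884≈37.072945; next y=-1/2·(-5.029083)+1/4·37.072945≈11.782778
n=5: y≈11.782778, sp=2, e=sp−y≈-9.782778; I≈-0.379183, D=e−e_prev≈-16.811861; u=3/2·(-9.782778)+5/4·(-0.379183)+3/2·(-16.811861)≈-40.365937; next y=-1/2·11.782778+1/4·(-40.365937)≈-15.982873
n=6: y≈-15.982873, sp=2, e=sp−y≈17.982873; I≈17.603690, D=e−e_prev≈27.765651; u=3/2·17.982873+5/4·17.603690+3/2·27.765651≈90.627399; next y=-1/2·(-15.982873)+1/4·90.627399≈30.648286
n=7: y≈30.648286, sp=2, e=sp−y≈-28.648286; I≈-11.044596, D=e−e_prev≈-46.631159; u=3/2·(-28.648286)+5/4·(-11.044596)+3/2·(-46.631159)≈-126.724913; next y=-1/2·30.648286+1/4·(-126.724913)≈-47.005371
n=8: y≈-47.005371, sp=2, e=sp−y≈49.005371; I≈37.960775, D=e−e_prev≈77.653658; u=3/2·49.005371+5/4·37.960775+3/2·77.653658≈237.439513; next y=-1/2·(-47.005371)+1/4·237.439513≈82.862564
n=9: y≈82.862564, sp=2, e=sp−y≈-80.862564; I≈-42.901788, D=e−e_prev≈-129.867935; u=3/2·(-80.862564)+5/4·(-42.901788)+3/2·(-129.867935)≈-369.722985; next y=-1/2·82.862564+1/4·(-369.722985)≈-133.862028
n=10: y≈-133.862028, sp=2, e=sp−y≈135.862028; I≈92.960240, D=e−e_prev≈216.724592; u=3/2·135.862028+5/4·92.960240+3/2·216.724592≈645.080230; next y=-1/2·(-133.862028)+1/4·645.080230≈228.201072

0 2 8.500 0.000
1 2 -1.031 2.125
2 2 16.643 -1.320
3 2 -10.475 4.821
4 2 37.073 -5.029
5 2 -40.366 11.783
6 2 90.627 -15.983
7 2 -126.725 30.648
8 2 237.440 -47.005
9 2 -369.723 82.863
10 2 645.080 -133.862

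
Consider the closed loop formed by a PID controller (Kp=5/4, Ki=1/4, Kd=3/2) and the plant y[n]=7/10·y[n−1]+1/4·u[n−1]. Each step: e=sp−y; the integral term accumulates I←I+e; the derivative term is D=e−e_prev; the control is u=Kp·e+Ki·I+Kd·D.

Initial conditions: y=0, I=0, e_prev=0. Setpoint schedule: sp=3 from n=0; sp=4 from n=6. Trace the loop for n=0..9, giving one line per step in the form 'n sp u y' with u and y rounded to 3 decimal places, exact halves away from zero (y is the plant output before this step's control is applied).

0 3 9.000 0.000
1 3 -1.500 2.250
2 3 5.213 1.200
3 3 1.258 2.143
4 3 3.872 1.815
5 3 2.405 2.238
6 4 6.442 2.168
7 4 2.414 3.128
8 4 5.077 2.793
9 4 3.583 3.224

(exact arithmetic carried between steps; '≈' marks a value shown rounded to 6 d.p. or computed from one; I and e_prev carry over from the previous line; the table rounds u and y to 3 d.p., halves away from zero)
n=0: y=0, sp=3, e=sp−y=3; I=3, D=e−e_prev=3; u=5/4·3+1/4·3+3/2·3=9; next y=7/10·0+1/4·9=2.25
n=1: y=2.25, sp=3, e=sp−y=0.75; I=3.75, D=e−e_prev=-2.25; u=5/4·0.75+1/4·3.75+3/2·(-2.25)=-1.5; next y=7/10·2.25+1/4·(-1.5)=1.2
n=2: y=1.2, sp=3, e=sp−y=1.8; I=5.55, D=e−e_prev=1.05; u=5/4·1.8+1/4·5.55+3/2·1.05=5.2125; next y=7/10·1.2+1/4·5.2125=2.143125
n=3: y=2.143125, sp=3, e=sp−y=0.856875; I=6.406875, D=e−e_prev=-0.943125; u=5/4·0.856875+1/4·6.406875+3/2·(-0.943125)=1.258125; next y=7/10·2.143125+1/4·1.258125≈1.814719
n=4: y≈1.814719, sp=3, e=sp−y≈1.185281; I≈7.592156, D=e−e_prev≈0.328406; u=5/4·1.185281+1/4·7.592156+3/2·0.328406≈3.87225; next y=7/10·1.814719+1/4·3.87225≈2.238366
n=5: y≈2.238366, sp=3, e=sp−y≈0.761634; I≈8.353791, D=e−e_prev≈-0.423647; u=5/4·0.761634+1/4·8.353791+3/2·(-0.423647)≈2.405020; next y=7/10·2.238366+1/4·2.405020≈2.168111
n=6: y≈2.168111, sp=4, e=sp−y≈1.831889; I≈10.185680, D=e−e_prev≈1.070255; u=5/4·1.831889+1/4·10.185680+3/2·1.070255≈6.441663; next y=7/10·2.168111+1/4·6.441663≈3.128093
n=7: y≈3.128093, sp=4, e=sp−y≈0.871907; I≈11.057586, D=e−e_prev≈-0.959982; u=5/4·0.871907+1/4·11.057586+3/2·(-0.959982)≈2.414306; next y=7/10·3.128093+1/4·2.414306≈2.793242
n=8: y≈2.793242, sp=4, e=sp−y≈1.206758; I≈12.264344, D=e−e_prev≈0.334852; u=5/4·1.206758+1/4·12.264344+3/2·0.334852≈5.076811; next y=7/10·2.793242+1/4·5.076811≈3.224472
n=9: y≈3.224472, sp=4, e=sp−y≈0.775528; I≈13.039872, D=e−e_prev≈-0.431230; u=5/4·0.775528+1/4·13.039872+3/2·(-0.431230)≈3.582533; next y=7/10·3.224472+1/4·3.582533≈3.152764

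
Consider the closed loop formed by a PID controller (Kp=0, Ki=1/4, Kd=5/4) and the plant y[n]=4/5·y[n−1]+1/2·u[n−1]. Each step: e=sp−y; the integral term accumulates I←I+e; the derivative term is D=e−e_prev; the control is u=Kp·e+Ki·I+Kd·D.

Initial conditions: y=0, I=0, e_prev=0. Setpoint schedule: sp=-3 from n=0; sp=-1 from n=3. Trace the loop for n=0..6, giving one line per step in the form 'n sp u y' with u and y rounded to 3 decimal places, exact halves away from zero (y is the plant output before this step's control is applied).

0 -3 -4.500 0.000
1 -3 1.875 -2.250
2 -3 -3.206 -0.863
3 -1 3.140 -2.293
4 -1 -3.868 -0.265
5 -1 1.305 -2.146
6 -1 -2.382 -1.064

(exact arithmetic carried between steps; '≈' marks a value shown rounded to 6 d.p. or computed from one; I and e_prev carry over from the previous line; the table rounds u and y to 3 d.p., halves away from zero)
n=0: y=0, sp=-3, e=sp−y=-3; I=-3, D=e−e_prev=-3; u=0·(-3)+1/4·(-3)+5/4·(-3)=-4.5; next y=4/5·0+1/2·(-4.5)=-2.25
n=1: y=-2.25, sp=-3, e=sp−y=-0.75; I=-3.75, D=e−e_prev=2.25; u=0·(-0.75)+1/4·(-3.75)+5/4·2.25=1.875; next y=4/5·(-2.25)+1/2·1.875=-0.8625
n=2: y=-0.8625, sp=-3, e=sp−y=-2.1375; I=-5.8875, D=e−e_prev=-1.3875; u=0·(-2.1375)+1/4·(-5.8875)+5/4·(-1.3875)=-3.20625; next y=4/5·(-0.8625)+1/2·(-3.20625)=-2.293125
n=3: y=-2.293125, sp=-1, e=sp−y=1.293125; I=-4.594375, D=e−e_prev=3.430625; u=0·1.293125+1/4·(-4.594375)+5/4·3.430625≈3.139688; next y=4/5·(-2.293125)+1/2·3.139688≈-0.264656
n=4: y≈-0.264656, sp=-1, e=sp−y≈-0.735344; I≈-5.329719, D=e−e_prev≈-2.028469; u=0·(-0.735344)+1/4·(-5.329719)+5/4·(-2.028469)≈-3.868016; next y=4/5·(-0.264656)+1/2·(-3.868016)≈-2.145733
n=5: y≈-2.145733, sp=-1, e=sp−y≈1.145733; I≈-4.183986, D=e−e_prev≈1.881077; u=0·1.145733+1/4·(-4.183986)+5/4·1.881077≈1.305349; next y=4/5·(-2.145733)+1/2·1.305349≈-1.063912
n=6: y≈-1.063912, sp=-1, e=sp−y≈0.063912; I≈-4.120074, D=e−e_prev≈-1.081821; u=0·0.063912+1/4·(-4.120074)+5/4·(-1.081821)≈-2.382295; next y=4/5·(-1.063912)+1/2·(-2.382295)≈-2.042277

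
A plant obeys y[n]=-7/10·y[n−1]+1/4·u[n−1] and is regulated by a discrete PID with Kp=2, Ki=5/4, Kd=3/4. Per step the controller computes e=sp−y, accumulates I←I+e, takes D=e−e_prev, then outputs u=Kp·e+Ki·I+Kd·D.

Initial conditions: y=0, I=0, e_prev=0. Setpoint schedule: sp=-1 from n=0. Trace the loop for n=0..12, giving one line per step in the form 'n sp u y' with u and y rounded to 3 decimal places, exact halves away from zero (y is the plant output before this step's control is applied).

0 -1 -4.000 0.000
1 -1 -0.500 -1.000
2 -1 -7.550 0.575
3 -1 3.123 -2.290
4 -1 -16.108 2.384
5 -1 15.484 -5.696
6 -1 -38.920 7.858
7 -1 52.527 -15.231
8 -1 -103.096 23.793
9 -1 160.070 -42.429
10 -1 -286.400 69.718
11 -1 469.796 -120.403
12 -1 -812.075 201.731

(exact arithmetic carried between steps; '≈' marks a value shown rounded to 6 d.p. or computed from one; I and e_prev carry over from the previous line; the table rounds u and y to 3 d.p., halves away from zero)
n=0: y=0, sp=-1, e=sp−y=-1; I=-1, D=e−e_prev=-1; u=2·(-1)+5/4·(-1)+3/4·(-1)=-4; next y=-7/10·0+1/4·(-4)=-1
n=1: y=-1, sp=-1, e=sp−y=0; I=-1, D=e−e_prev=1; u=2·0+5/4·(-1)+3/4·1=-0.5; next y=-7/10·(-1)+1/4·(-0.5)=0.575
n=2: y=0.575, sp=-1, e=sp−y=-1.575; I=-2.575, D=e−e_prev=-1.575; u=2·(-1.575)+5/4·(-2.575)+3/4·(-1.575)=-7.55; next y=-7/10·0.575+1/4·(-7.55)=-2.29
n=3: y=-2.29, sp=-1, e=sp−y=1.29; I=-1.285, D=e−e_prev=2.865; u=2·1.29+5/4·(-1.285)+3/4·2.865=3.1225; next y=-7/10·(-2.29)+1/4·3.1225=2.383625
n=4: y=2.383625, sp=-1, e=sp−y=-3.383625; I=-4.668625, D=e−e_prev=-4.673625; u=2·(-3.383625)+5/4·(-4.668625)+3/4·(-4.673625)=-16.10825; next y=-7/10·2.383625+1/4·(-16.10825)=-5.6956
n=5: y=-5.6956, sp=-1, e=sp−y=4.6956; I=0.026975, D=e−e_prev=8.079225; u=2·4.6956+5/4·0.026975+3/4·8.079225≈15.484338; next y=-7/10·(-5.6956)+1/4·15.484338≈7.858004
n=6: y≈7.858004, sp=-1, e=sp−y≈-8.858004; I≈-8.831029, D=e−e_prev≈-13.553604; u=2·(-8.858004)+5/4·(-8.831029)+3/4·(-13.553604)≈-38.919999; next y=-7/10·7.858004+1/4·(-38.919999)≈-15.230603
n=7: y≈-15.230603, sp=-1, e=sp−y≈14.230603; I≈5.399573, D=e−e_prev≈23.088607; u=2·14.230603+5/4·5.399573+3/4·23.088607≈52.527128; next y=-7/10·(-15.230603)+1/4·52.527128≈23.793204
n=8: y≈23.793204, sp=-1, e=sp−y≈-24.793204; I≈-19.393630, D=e−e_prev≈-39.023807; u=2·(-24.793204)+5/4·(-19.393630)+3/4·(-39.023807)≈-103.096301; next y=-7/10·23.793204+1/4·(-103.096301)≈-42.429318
n=9: y≈-42.429318, sp=-1, e=sp−y≈41.429318; I≈22.035687, D=e−e_prev≈66.222522; u=2·41.429318+5/4·22.035687+3/4·66.222522≈160.070136; next y=-7/10·(-42.429318)+1/4·160.070136≈69.718057
n=10: y≈69.718057, sp=-1, e=sp−y≈-70.718057; I≈-48.682369, D=e−e_prev≈-112.147374; u=2·(-70.718057)+5/4·(-48.682369)+3/4·(-112.147374)≈-286.399605; next y=-7/10·69.718057+1/4·(-286.399605)≈-120.402541
n=11: y≈-120.402541, sp=-1, e=sp−y≈119.402541; I≈70.720172, D=e−e_prev≈190.120597; u=2·119.402541+5/4·70.720172+3/4·190.120597≈469.795744; next y=-7/10·(-120.402541)+1/4·469.795744≈201.730715
n=12: y≈201.730715, sp=-1, e=sp−y≈-202.730715; I≈-132.010543, D=e−e_prev≈-322.133256; u=2·(-202.730715)+5/4·(-132.010543)+3/4·(-322.133256)≈-812.074550; next y=-7/10·201.730715+1/4·(-812.074550)≈-344.230138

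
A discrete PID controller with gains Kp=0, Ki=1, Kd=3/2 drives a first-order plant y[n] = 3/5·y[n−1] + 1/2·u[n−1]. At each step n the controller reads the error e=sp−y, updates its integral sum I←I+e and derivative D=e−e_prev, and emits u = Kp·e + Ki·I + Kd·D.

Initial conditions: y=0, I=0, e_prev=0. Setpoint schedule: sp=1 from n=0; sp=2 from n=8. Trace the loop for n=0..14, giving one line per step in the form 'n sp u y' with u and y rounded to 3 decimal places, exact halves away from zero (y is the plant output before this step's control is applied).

(exact arithmetic carried between steps; '≈' marks a value shown rounded to 6 d.p. or computed from one; I and e_prev carry over from the previous line; the table rounds u and y to 3 d.p., halves away from zero)
n=0: y=0, sp=1, e=sp−y=1; I=1, D=e−e_prev=1; u=0·1+1·1+3/2·1=2.5; next y=3/5·0+1/2·2.5=1.25
n=1: y=1.25, sp=1, e=sp−y=-0.25; I=0.75, D=e−e_prev=-1.25; u=0·(-0.25)+1·0.75+3/2·(-1.25)=-1.125; next y=3/5·1.25+1/2·(-1.125)=0.1875
n=2: y=0.1875, sp=1, e=sp−y=0.8125; I=1.5625, D=e−e_prev=1.0625; u=0·0.8125+1·1.5625+3/2·1.0625=3.15625; next y=3/5·0.1875+1/2·3.15625=1.690625
n=3: y=1.690625, sp=1, e=sp−y=-0.690625; I=0.871875, D=e−e_prev=-1.503125; u=0·(-0.690625)+1·0.871875+3/2·(-1.503125)≈-1.382813; next y=3/5·1.690625+1/2·(-1.382813)≈0.322969
n=4: y≈0.322969, sp=1, e=sp−y≈0.677031; I≈1.548906, D=e−e_prev≈1.367656; u=0·0.677031+1·1.548906+3/2·1.367656≈3.600391; next y=3/5·0.322969+1/2·3.600391≈1.993977
n=5: y≈1.993977, sp=1, e=sp−y≈-0.993977; I≈0.554930, D=e−e_prev≈-1.671008; u=0·(-0.993977)+1·0.554930+3/2·(-1.671008)≈-1.951582; next y=3/5·1.993977+1/2·(-1.951582)≈0.220595
n=6: y≈0.220595, sp=1, e=sp−y≈0.779405; I≈1.334335, D=e−e_prev≈1.773382; u=0·0.779405+1·1.334335+3/2·1.773382≈3.994407; next y=3/5·0.220595+1/2·3.994407≈2.129561
n=7: y≈2.129561, sp=1, e=sp−y≈-1.129561; I≈0.204774, D=e−e_prev≈-1.908966; u=0·(-1.129561)+1·0.204774+3/2·(-1.908966)≈-2.658674; next y=3/5·2.129561+1/2·(-2.658674)≈-0.051601
n=8: y≈-0.051601, sp=2, e=sp−y≈2.051601; I≈2.256375, D=e−e_prev≈3.181161; u=0·2.051601+1·2.256375+3/2·3.181161≈7.028117; next y=3/5·(-0.051601)+1/2·7.028117≈3.483098
n=9: y≈3.483098, sp=2, e=sp−y≈-1.483098; I≈0.773277, D=e−e_prev≈-3.534699; u=0·(-1.483098)+1·0.773277+3/2·(-3.534699)≈-4.528771; next y=3/5·3.483098+1/2·(-4.528771)≈-0.174527
n=10: y≈-0.174527, sp=2, e=sp−y≈2.174527; I≈2.947804, D=e−e_prev≈3.657625; u=0·2.174527+1·2.947804+3/2·3.657625≈8.434241; next y=3/5·(-0.174527)+1/2·8.434241≈4.112404
n=11: y≈4.112404, sp=2, e=sp−y≈-2.112404; I≈0.835399, D=e−e_prev≈-4.286931; u=0·(-2.112404)+1·0.835399+3/2·(-4.286931)≈-5.594998; next y=3/5·4.112404+1/2·(-5.594998)≈-0.330056
n=12: y≈-0.330056, sp=2, e=sp−y≈2.330056; I≈3.165455, D=e−e_prev≈4.442461; u=0·2.330056+1·3.165455+3/2·4.442461≈9.829146; next y=3/5·(-0.330056)+1/2·9.829146≈4.716539
n=13: y≈4.716539, sp=2, e=sp−y≈-2.716539; I≈0.448916, D=e−e_prev≈-5.046596; u=0·(-2.716539)+1·0.448916+3/2·(-5.046596)≈-7.120977; next y=3/5·4.716539+1/2·(-7.120977)≈-0.730565
n=14: y≈-0.730565, sp=2, e=sp−y≈2.730565; I≈3.179481, D=e−e_prev≈5.447104; u=0·2.730565+1·3.179481+3/2·5.447104≈11.350138; next y=3/5·(-0.730565)+1/2·11.350138≈5.236730

0 1 2.500 0.000
1 1 -1.125 1.250
2 1 3.156 0.188
3 1 -1.383 1.691
4 1 3.600 0.323
5 1 -1.952 1.994
6 1 3.994 0.221
7 1 -2.659 2.130
8 2 7.028 -0.052
9 2 -4.529 3.483
10 2 8.434 -0.175
11 2 -5.595 4.112
12 2 9.829 -0.330
13 2 -7.121 4.717
14 2 11.350 -0.731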